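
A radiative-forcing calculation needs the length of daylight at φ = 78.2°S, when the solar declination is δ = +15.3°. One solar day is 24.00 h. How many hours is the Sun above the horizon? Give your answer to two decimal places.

0.00 h

cos H₀ = −tan φ · tan δ = 1.3095 ≥ 1, so the Sun never rises (polar night) and H₀ = 0.
Daylight = 2H₀/(2π) × 24.00 h = (0.0000/π) × 24.00 = 0.00 h.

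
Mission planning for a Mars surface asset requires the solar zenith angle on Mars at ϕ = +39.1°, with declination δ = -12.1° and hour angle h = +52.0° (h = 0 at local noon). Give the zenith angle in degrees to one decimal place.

θ_z = 70.4°

cos θ_z = sin ϕ sin δ + cos ϕ cos δ cos h = -0.132201 + 0.467167 = 0.334966.
θ_z = arccos(0.334966) = 70.4°.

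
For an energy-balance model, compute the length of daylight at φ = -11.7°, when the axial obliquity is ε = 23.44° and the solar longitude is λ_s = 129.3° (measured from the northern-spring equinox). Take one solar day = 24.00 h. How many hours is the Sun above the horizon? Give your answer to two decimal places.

11.49 h

Solar declination: sin δ = sin ε · sin λ_s = sin 23.44° × sin 129.3° = 0.30782, so δ = +17.928°.
cos H₀ = −tan φ · tan δ = −tan(-11.7°) × tan(+17.928°) = 0.0670, so H₀ = 1.5037 rad = 86.16°.
Daylight = 2H₀/(2π) × 24.00 h = (1.5037/π) × 24.00 = 11.49 h.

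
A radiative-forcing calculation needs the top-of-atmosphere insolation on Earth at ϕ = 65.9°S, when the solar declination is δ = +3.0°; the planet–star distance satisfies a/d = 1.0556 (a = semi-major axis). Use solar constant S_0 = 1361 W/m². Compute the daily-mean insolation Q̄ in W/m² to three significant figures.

Q̄ ≈ 162 W/m²

cos h₀ = −tan(-65.9°) tan(+3.000°) = 0.1172, h₀ = 1.4534 rad.
Bracket: h₀ sin ϕ sin δ + cos ϕ cos δ sin h₀ = 1.4534×-0.91283×0.05234 + 0.40833×0.99863×0.99311 = -0.069440 + 0.404961 = 0.335521.
Inverse-square distance factor (a/d)² = 1.0556² = 1.114291.
Q̄ = (S_0/π) × 1.114291 × [bracket] = (1361/π) × 1.114291 × 0.335521 = 162.0 W/m².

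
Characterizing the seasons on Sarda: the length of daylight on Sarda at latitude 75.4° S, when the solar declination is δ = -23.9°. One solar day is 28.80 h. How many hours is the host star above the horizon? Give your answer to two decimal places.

Sunrise equation: cos H₀ = −tan φ · tan δ = -1.7012 ≤ −1, so the host star never sets (polar day) and H₀ = π.
Daylight = 2H₀/(2π) × 28.80 h = (3.1416/π) × 28.80 = 28.80 h.

28.80 h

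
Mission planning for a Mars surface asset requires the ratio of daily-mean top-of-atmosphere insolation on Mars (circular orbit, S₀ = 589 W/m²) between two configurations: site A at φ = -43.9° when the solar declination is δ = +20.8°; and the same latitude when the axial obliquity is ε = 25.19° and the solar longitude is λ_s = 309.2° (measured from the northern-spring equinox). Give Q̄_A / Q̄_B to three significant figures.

Q̄_A / Q̄_B ≈ 0.308

— Configuration A (φ=-43.9°):
cos H₀ = −tan(-43.9°) tan(+20.800°) = 0.3656, H₀ = 1.1966 rad.
Bracket: H₀ sin φ sin δ + cos φ cos δ sin H₀ = 1.1966×-0.69340×0.35511 + 0.72055×0.93483×0.93079 = -0.294643 + 0.626972 = 0.332329.
Q̄ = (S₀/π) × [bracket] = (589/π) × 0.332329 = 62.307 W/m².
— Configuration B (φ=-43.9°):
Solar declination: sin δ = sin ε · sin λ_s = sin 25.19° × sin 309.2° = -0.32983, so δ = -19.259°.
cos H₀ = −tan(-43.9°) tan(-19.259°) = -0.3362, H₀ = 1.9137 rad.
Bracket: H₀ sin φ sin δ + cos φ cos δ sin H₀ = 1.9137×-0.69340×-0.32983 + 0.72055×0.94404×0.94178 = 0.437671 + 0.640625 = 1.078296.
Q̄ = (S₀/π) × [bracket] = (589/π) × 1.078296 = 202.16 W/m².
Ratio Q̄_A / Q̄_B = 62.307 / 202.16 = 0.3082.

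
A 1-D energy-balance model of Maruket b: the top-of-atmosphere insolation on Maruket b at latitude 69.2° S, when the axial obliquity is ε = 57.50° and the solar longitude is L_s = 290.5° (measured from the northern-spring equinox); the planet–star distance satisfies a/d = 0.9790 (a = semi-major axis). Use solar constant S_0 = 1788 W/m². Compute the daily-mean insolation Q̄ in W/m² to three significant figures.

Q̄ ≈ 1.27e+03 W/m²

Solar declination: sin δ = sin ε · sin L_s = sin 57.50° × sin 290.5° = -0.78998, so δ = -52.184°.
cos h₀ = −tan(-69.2°) tan(-52.184°) = -3.3918 ≤ −1 ⇒ polar day, h₀ = π.
Bracket: h₀ sin ϕ sin δ + cos ϕ cos δ sin h₀ = 3.1416×-0.93483×-0.78998 + 0.35511×0.61313×0.00000 = 2.320062 + 0.000000 = 2.320062.
Inverse-square distance factor (a/d)² = 0.9790² = 0.958441.
Q̄ = (S_0/π) × 0.958441 × [bracket] = (1788/π) × 0.958441 × 2.320062 = 1266 W/m².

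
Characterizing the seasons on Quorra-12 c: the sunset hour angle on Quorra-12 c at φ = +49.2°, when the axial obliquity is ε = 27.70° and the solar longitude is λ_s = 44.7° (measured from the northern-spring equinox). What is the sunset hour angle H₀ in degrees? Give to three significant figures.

H₀ = 114°

Solar declination: sin δ = sin ε · sin λ_s = sin 27.70° × sin 44.7° = 0.32697, so δ = +19.085°.
cos H₀ = −tan φ · tan δ = −tan(+49.2°) × tan(+19.085°) = -0.4008, so H₀ = 1.9832 rad = 113.63°.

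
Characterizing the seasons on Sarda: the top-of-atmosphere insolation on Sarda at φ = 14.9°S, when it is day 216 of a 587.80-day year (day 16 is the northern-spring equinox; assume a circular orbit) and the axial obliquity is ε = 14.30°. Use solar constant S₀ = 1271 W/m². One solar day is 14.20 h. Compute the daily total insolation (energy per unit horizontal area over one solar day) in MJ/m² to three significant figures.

Solar longitude: λ_s = 360° × (216 − 16)/587.80 = 122.491°.
sin δ = sin 14.30° × sin 122.491° = 0.20834, so δ = +12.025°.
cos H₀ = −tan(-14.9°) tan(+12.025°) = 0.0567, H₀ = 1.5141 rad.
Bracket: H₀ sin φ sin δ + cos φ cos δ sin H₀ = 1.5141×-0.25713×0.20834 + 0.96638×0.97806×0.99839 = -0.081111 + 0.943656 = 0.862545.
Q̄ = (S₀/π) × [bracket] = (1271/π) × 0.862545 = 348.96 W/m².
Daily total = Q̄ × 14.20 h × 3600 s/h = 348.96 × 14.20 × 3600 / 10⁶ = 17.84 MJ/m².

17.8 MJ/m²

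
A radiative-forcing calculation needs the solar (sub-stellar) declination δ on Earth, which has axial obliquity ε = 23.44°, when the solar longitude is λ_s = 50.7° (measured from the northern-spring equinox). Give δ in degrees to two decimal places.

sin δ = sin ε · sin λ_s = sin 23.44° × sin 50.7° = 0.307825.
δ = arcsin(0.307825) = +17.93°.

δ = +17.93°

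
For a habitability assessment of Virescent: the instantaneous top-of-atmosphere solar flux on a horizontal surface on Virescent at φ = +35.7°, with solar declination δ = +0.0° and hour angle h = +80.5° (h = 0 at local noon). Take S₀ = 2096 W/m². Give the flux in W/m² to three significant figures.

cos θ_z = sin φ sin δ + cos φ cos δ cos h = 0.000000 + 0.134032 = 0.134032.
Flux = S₀ · cos θ_z = 2096 × 0.134032 = 280.9 W/m².

281 W/m²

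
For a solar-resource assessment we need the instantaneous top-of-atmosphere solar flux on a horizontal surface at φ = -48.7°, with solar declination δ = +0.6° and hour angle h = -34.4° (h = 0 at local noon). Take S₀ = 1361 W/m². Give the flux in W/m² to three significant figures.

730 W/m²

cos θ_z = sin φ sin δ + cos φ cos δ cos h = -0.007867 + 0.544546 = 0.536679.
Flux = S₀ · cos θ_z = 1361 × 0.536679 = 730.4 W/m².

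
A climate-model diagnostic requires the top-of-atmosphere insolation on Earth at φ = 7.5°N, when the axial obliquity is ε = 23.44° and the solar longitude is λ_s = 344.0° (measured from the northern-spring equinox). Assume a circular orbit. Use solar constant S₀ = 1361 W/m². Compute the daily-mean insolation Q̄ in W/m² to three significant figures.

Q̄ ≈ 417 W/m²

Solar declination: sin δ = sin ε · sin λ_s = sin 23.44° × sin 344.0° = -0.10965, so δ = -6.295°.
cos H₀ = −tan(+7.5°) tan(-6.295°) = 0.0145, H₀ = 1.5563 rad.
Bracket: H₀ sin φ sin δ + cos φ cos δ sin H₀ = 1.5563×0.13053×-0.10965 + 0.99144×0.99397×0.99989 = -0.022275 + 0.985353 = 0.963078.
Q̄ = (S₀/π) × [bracket] = (1361/π) × 0.963078 = 417.2 W/m².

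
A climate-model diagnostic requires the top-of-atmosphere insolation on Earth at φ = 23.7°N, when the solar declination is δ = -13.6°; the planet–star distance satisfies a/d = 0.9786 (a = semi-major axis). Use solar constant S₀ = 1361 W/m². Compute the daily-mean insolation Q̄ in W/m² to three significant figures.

Q̄ ≈ 310 W/m²

cos H₀ = −tan(+23.7°) tan(-13.600°) = 0.1062, H₀ = 1.4644 rad.
Bracket: H₀ sin φ sin δ + cos φ cos δ sin H₀ = 1.4644×0.40195×-0.23514 + 0.91566×0.97196×0.99435 = -0.138407 + 0.884956 = 0.746549.
Inverse-square distance factor (a/d)² = 0.9786² = 0.957658.
Q̄ = (S₀/π) × 0.957658 × [bracket] = (1361/π) × 0.957658 × 0.746549 = 309.7 W/m².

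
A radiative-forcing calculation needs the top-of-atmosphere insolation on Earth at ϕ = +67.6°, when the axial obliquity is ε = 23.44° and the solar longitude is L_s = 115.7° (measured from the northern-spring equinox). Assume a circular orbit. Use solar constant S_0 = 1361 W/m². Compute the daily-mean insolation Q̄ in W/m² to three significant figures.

Q̄ ≈ 454 W/m²

Solar declination: sin δ = sin ε · sin L_s = sin 23.44° × sin 115.7° = 0.35844, so δ = +21.004°.
cos h₀ = −tan(+67.6°) tan(+21.004°) = -0.9315, h₀ = 2.7694 rad.
Bracket: h₀ sin ϕ sin δ + cos ϕ cos δ sin h₀ = 2.7694×0.92455×0.35844 + 0.38107×0.93355×0.36366 = 0.917767 + 0.129371 = 1.047138.
Q̄ = (S_0/π) × [bracket] = (1361/π) × 1.047138 = 453.6 W/m².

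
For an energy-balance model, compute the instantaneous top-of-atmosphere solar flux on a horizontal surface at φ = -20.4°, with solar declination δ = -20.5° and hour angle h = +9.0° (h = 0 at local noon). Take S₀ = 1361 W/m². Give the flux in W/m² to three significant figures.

cos θ_z = sin φ sin δ + cos φ cos δ cos h = 0.122073 + 0.867117 = 0.989190.
Flux = S₀ · cos θ_z = 1361 × 0.989190 = 1346 W/m².

1.35e+03 W/m²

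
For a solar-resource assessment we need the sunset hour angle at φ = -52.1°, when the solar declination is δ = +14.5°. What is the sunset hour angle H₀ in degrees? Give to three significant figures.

cos H₀ = −tan φ · tan δ = −tan(-52.1°) × tan(+14.500°) = 0.3322, so H₀ = 1.2322 rad = 70.60°.

H₀ = 70.6°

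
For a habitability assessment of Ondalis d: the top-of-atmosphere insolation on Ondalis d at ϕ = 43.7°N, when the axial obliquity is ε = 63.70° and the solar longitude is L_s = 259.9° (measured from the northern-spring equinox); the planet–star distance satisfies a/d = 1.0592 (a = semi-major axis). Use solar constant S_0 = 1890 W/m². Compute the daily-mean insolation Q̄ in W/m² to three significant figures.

Q̄ ≈ 0.00 W/m²

Solar declination: sin δ = sin ε · sin L_s = sin 63.70° × sin 259.9° = -0.88259, so δ = -61.957°.
cos h₀ = −tan(+43.7°) tan(-61.957°) = 1.7940 ≥ 1 ⇒ polar night, h₀ = 0 and Q̄ = 0.
Inverse-square distance factor (a/d)² = 1.0592² = 1.121905.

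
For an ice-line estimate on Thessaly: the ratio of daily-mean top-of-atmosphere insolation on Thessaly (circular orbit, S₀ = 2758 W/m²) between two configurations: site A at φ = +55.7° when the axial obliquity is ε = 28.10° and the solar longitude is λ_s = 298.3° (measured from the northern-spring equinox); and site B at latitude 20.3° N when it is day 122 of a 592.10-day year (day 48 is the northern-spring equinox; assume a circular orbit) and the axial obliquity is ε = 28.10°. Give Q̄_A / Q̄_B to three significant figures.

Q̄_A / Q̄_B ≈ 0.0876

— Configuration A (φ=+55.7°):
Solar declination: sin δ = sin ε · sin λ_s = sin 28.10° × sin 298.3° = -0.41472, so δ = -24.501°.
cos H₀ = −tan(+55.7°) tan(-24.501°) = 0.6681, H₀ = 0.8391 rad.
Bracket: H₀ sin φ sin δ + cos φ cos δ sin H₀ = 0.8391×0.82610×-0.41472 + 0.56353×0.90995×0.74406 = -0.287476 + 0.381542 = 0.094066.
Q̄ = (S₀/π) × [bracket] = (2758/π) × 0.094066 = 82.580 W/m².
— Configuration B (φ=+20.3°):
Solar longitude: λ_s = 360° × (122 − 48)/592.10 = 44.992°.
sin δ = sin 28.10° × sin 44.992° = 0.33301, so δ = +19.452°.
cos H₀ = −tan(+20.3°) tan(+19.452°) = -0.1306, H₀ = 1.7018 rad.
Bracket: H₀ sin φ sin δ + cos φ cos δ sin H₀ = 1.7018×0.34694×0.33301 + 0.93789×0.94292×0.99143 = 0.196617 + 0.876776 = 1.073393.
Q̄ = (S₀/π) × [bracket] = (2758/π) × 1.073393 = 942.33 W/m².
Ratio Q̄_A / Q̄_B = 82.580 / 942.33 = 0.08763.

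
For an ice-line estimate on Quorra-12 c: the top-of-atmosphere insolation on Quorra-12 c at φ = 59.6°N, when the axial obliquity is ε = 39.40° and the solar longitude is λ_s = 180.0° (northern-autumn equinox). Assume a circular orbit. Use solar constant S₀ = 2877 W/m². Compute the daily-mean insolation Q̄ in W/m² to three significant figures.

Solar declination: sin δ = sin ε · sin λ_s = sin 39.40° × sin 180.0° = 0.00000, so δ = +0.000°.
cos H₀ = −tan(+59.6°) tan(+0.000°) = -0.0000, H₀ = 1.5708 rad.
Bracket: H₀ sin φ sin δ + cos φ cos δ sin H₀ = 1.5708×0.86251×0.00000 + 0.50603×1.00000×1.00000 = 0.000000 + 0.506030 = 0.506030.
Q̄ = (S₀/π) × [bracket] = (2877/π) × 0.506030 = 463.4 W/m².

Q̄ ≈ 463 W/m²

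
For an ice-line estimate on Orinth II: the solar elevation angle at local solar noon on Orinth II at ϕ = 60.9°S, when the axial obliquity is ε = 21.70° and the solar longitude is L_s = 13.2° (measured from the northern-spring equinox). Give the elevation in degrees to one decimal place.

24.3°

Solar declination: sin δ = sin ε · sin L_s = sin 21.70° × sin 13.2° = 0.08443, so δ = +4.843°.
At local noon the hour angle is zero, so the zenith angle equals |ϕ − δ| = |-60.9° − (+4.843°)| = 65.743°.
Elevation = 90° − 65.743° = 24.3°.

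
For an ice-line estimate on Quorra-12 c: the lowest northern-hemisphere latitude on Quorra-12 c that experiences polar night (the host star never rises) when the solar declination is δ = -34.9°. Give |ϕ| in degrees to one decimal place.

Polar night requires cos h₀ = −tan ϕ tan δ ≥ 1, i.e. tan ϕ tan δ ≤ −1.
The boundary is |tan ϕ| · |tan δ| = 1, so |ϕ| = 90° − |δ| = 90° − 34.9° = 55.1° in the northern hemisphere.

|ϕ| = 55.1°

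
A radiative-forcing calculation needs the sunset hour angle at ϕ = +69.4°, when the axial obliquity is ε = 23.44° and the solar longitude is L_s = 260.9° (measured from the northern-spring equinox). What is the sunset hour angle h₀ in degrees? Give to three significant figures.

Solar declination: sin δ = sin ε · sin L_s = sin 23.44° × sin 260.9° = -0.39278, so δ = -23.128°.
cos h₀ = −tan ϕ · tan δ = 1.1363 ≥ 1, so the Sun never rises (polar night) and h₀ = 0.

h₀ = 0.00°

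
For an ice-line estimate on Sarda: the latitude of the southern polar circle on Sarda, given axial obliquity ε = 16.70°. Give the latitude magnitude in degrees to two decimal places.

The polar circle is the lowest latitude that experiences at least one full rotation of continuous darkness at the northern-summer solstice; it lies at |ϕ| = 90° − ε = 90° − 16.70° = 73.30°.

73.30°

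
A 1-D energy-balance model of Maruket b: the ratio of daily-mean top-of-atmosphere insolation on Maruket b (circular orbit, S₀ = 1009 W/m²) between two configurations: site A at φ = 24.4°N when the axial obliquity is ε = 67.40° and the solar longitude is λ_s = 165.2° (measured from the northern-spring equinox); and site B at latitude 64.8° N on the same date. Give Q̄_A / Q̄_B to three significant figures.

— Configuration A (φ=+24.4°):
Solar declination: sin δ = sin ε · sin λ_s = sin 67.40° × sin 165.2° = 0.23583, so δ = +13.641°.
cos H₀ = −tan(+24.4°) tan(+13.641°) = -0.1101, H₀ = 1.6811 rad.
Bracket: H₀ sin φ sin δ + cos φ cos δ sin H₀ = 1.6811×0.41310×0.23583 + 0.91068×0.97179×0.99392 = 0.163775 + 0.879609 = 1.043384.
Q̄ = (S₀/π) × [bracket] = (1009/π) × 1.043384 = 335.11 W/m².
— Configuration B (φ=+64.8°):
cos H₀ = −tan(+64.8°) tan(+13.641°) = -0.5157, H₀ = 2.1126 rad.
Bracket: H₀ sin φ sin δ + cos φ cos δ sin H₀ = 2.1126×0.90483×0.23583 + 0.42578×0.97179×0.85676 = 0.450799 + 0.354501 = 0.805300.
Q̄ = (S₀/π) × [bracket] = (1009/π) × 0.805300 = 258.64 W/m².
Ratio Q̄_A / Q̄_B = 335.11 / 258.64 = 1.296.

Q̄_A / Q̄_B ≈ 1.30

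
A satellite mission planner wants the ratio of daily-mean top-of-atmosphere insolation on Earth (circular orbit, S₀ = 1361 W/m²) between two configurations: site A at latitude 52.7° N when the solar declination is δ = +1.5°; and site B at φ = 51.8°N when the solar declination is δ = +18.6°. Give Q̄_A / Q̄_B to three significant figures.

— Configuration A (φ=+52.7°):
cos H₀ = −tan(+52.7°) tan(+1.500°) = -0.0344, H₀ = 1.6052 rad.
Bracket: H₀ sin φ sin δ + cos φ cos δ sin H₀ = 1.6052×0.79547×0.02618 + 0.60599×0.99966×0.99941 = 0.033429 + 0.605427 = 0.638856.
Q̄ = (S₀/π) × [bracket] = (1361/π) × 0.638856 = 276.77 W/m².
— Configuration B (φ=+51.8°):
cos H₀ = −tan(+51.8°) tan(+18.600°) = -0.4277, H₀ = 2.0127 rad.
Bracket: H₀ sin φ sin δ + cos φ cos δ sin H₀ = 2.0127×0.78586×0.31896 + 0.61841×0.94777×0.90394 = 0.504499 + 0.529809 = 1.034308.
Q̄ = (S₀/π) × [bracket] = (1361/π) × 1.034308 = 448.08 W/m².
Ratio Q̄_A / Q̄_B = 276.77 / 448.08 = 0.6177.

Q̄_A / Q̄_B ≈ 0.618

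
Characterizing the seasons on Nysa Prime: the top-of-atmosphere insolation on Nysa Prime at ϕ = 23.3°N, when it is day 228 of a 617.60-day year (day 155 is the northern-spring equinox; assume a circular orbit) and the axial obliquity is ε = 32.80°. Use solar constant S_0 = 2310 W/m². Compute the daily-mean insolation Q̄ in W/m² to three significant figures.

Solar longitude: L_s = 360° × (228 − 155)/617.60 = 42.552°.
sin δ = sin 32.80° × sin 42.552° = 0.36633, so δ = +21.490°.
cos h₀ = −tan(+23.3°) tan(+21.490°) = -0.1696, h₀ = 1.7412 rad.
Bracket: h₀ sin ϕ sin δ + cos ϕ cos δ sin h₀ = 1.7412×0.39555×0.36633 + 0.91845×0.93048×0.98552 = 0.252303 + 0.842225 = 1.094528.
Q̄ = (S_0/π) × [bracket] = (2310/π) × 1.094528 = 804.8 W/m².

Q̄ ≈ 805 W/m²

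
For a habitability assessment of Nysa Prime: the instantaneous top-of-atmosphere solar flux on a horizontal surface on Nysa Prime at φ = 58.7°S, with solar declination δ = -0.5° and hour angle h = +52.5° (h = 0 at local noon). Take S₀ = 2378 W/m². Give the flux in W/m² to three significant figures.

cos θ_z = sin φ sin δ + cos φ cos δ cos h = 0.007456 + 0.316251 = 0.323707.
Flux = S₀ · cos θ_z = 2378 × 0.323707 = 769.8 W/m².

770 W/m²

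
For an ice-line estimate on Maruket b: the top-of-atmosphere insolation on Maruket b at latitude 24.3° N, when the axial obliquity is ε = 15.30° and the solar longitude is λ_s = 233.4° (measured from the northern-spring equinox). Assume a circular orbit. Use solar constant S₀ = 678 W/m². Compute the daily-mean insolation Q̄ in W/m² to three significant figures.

Q̄ ≈ 164 W/m²

Solar declination: sin δ = sin ε · sin λ_s = sin 15.30° × sin 233.4° = -0.21184, so δ = -12.230°.
cos H₀ = −tan(+24.3°) tan(-12.230°) = 0.0979, H₀ = 1.4728 rad.
Bracket: H₀ sin φ sin δ + cos φ cos δ sin H₀ = 1.4728×0.41151×-0.21184 + 0.91140×0.97730×0.99520 = -0.128390 + 0.886436 = 0.758046.
Q̄ = (S₀/π) × [bracket] = (678/π) × 0.758046 = 163.6 W/m².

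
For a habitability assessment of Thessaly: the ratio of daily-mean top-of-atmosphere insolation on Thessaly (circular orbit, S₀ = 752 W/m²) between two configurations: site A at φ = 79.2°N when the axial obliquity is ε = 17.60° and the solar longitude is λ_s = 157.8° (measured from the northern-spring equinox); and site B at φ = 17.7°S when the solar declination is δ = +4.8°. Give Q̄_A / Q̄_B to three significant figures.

— Configuration A (φ=+79.2°):
Solar declination: sin δ = sin ε · sin λ_s = sin 17.60° × sin 157.8° = 0.11425, so δ = +6.560°.
cos H₀ = −tan(+79.2°) tan(+6.560°) = -0.6029, H₀ = 2.2179 rad.
Bracket: H₀ sin φ sin δ + cos φ cos δ sin H₀ = 2.2179×0.98229×0.11425 + 0.18738×0.99345×0.79785 = 0.248907 + 0.148522 = 0.397429.
Q̄ = (S₀/π) × [bracket] = (752/π) × 0.397429 = 95.132 W/m².
— Configuration B (φ=-17.7°):
cos H₀ = −tan(-17.7°) tan(+4.800°) = 0.0268, H₀ = 1.5440 rad.
Bracket: H₀ sin φ sin δ + cos φ cos δ sin H₀ = 1.5440×-0.30403×0.08368 + 0.95266×0.99649×0.99964 = -0.039281 + 0.948974 = 0.909693.
Q̄ = (S₀/π) × [bracket] = (752/π) × 0.909693 = 217.75 W/m².
Ratio Q̄_A / Q̄_B = 95.132 / 217.75 = 0.4369.

Q̄_A / Q̄_B ≈ 0.437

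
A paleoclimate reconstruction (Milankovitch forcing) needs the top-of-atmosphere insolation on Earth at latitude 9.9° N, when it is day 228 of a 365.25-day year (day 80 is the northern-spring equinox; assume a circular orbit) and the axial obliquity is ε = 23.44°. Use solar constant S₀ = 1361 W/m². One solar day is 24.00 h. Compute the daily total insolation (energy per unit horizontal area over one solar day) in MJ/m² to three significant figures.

Solar longitude: λ_s = 360° × (228 − 80)/365.25 = 145.873°.
sin δ = sin 23.44° × sin 145.873° = 0.22317, so δ = +12.895°.
cos H₀ = −tan(+9.9°) tan(+12.895°) = -0.0400, H₀ = 1.6108 rad.
Bracket: H₀ sin φ sin δ + cos φ cos δ sin H₀ = 1.6108×0.17193×0.22317 + 0.98511×0.97478×0.99920 = 0.061806 + 0.959497 = 1.021303.
Q̄ = (S₀/π) × [bracket] = (1361/π) × 1.021303 = 442.45 W/m².
Daily total = Q̄ × 24.00 h × 3600 s/h = 442.45 × 24.00 × 3600 / 10⁶ = 38.23 MJ/m².

38.2 MJ/m²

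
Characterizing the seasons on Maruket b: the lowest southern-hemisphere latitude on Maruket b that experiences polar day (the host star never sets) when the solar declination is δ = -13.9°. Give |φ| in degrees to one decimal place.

|φ| = 76.1°

Polar day requires cos H₀ = −tan φ tan δ ≤ −1, i.e. tan φ tan δ ≥ 1.
The boundary is |tan φ| · |tan δ| = 1, so |φ| = 90° − |δ| = 90° − 13.9° = 76.1° in the southern hemisphere.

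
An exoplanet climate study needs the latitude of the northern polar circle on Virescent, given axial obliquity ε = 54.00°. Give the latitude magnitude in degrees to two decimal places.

36.00°

The polar circle is the lowest latitude that experiences at least one full rotation of continuous daylight at the northern-summer solstice; it lies at |φ| = 90° − ε = 90° − 54.00° = 36.00°.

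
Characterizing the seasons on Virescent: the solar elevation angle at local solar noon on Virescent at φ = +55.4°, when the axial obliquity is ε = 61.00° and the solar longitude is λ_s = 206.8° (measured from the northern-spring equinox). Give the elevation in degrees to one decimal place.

11.4°

Solar declination: sin δ = sin ε · sin λ_s = sin 61.00° × sin 206.8° = -0.39435, so δ = -23.225°.
At local noon the hour angle is zero, so the zenith angle equals |φ − δ| = |+55.4° − (-23.225°)| = 78.625°.
Elevation = 90° − 78.625° = 11.4°.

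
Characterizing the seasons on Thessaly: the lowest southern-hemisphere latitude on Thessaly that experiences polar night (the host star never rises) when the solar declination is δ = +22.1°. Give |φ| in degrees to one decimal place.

Polar night requires cos H₀ = −tan φ tan δ ≥ 1, i.e. tan φ tan δ ≤ −1.
The boundary is |tan φ| · |tan δ| = 1, so |φ| = 90° − |δ| = 90° − 22.1° = 67.9° in the southern hemisphere.

|φ| = 67.9°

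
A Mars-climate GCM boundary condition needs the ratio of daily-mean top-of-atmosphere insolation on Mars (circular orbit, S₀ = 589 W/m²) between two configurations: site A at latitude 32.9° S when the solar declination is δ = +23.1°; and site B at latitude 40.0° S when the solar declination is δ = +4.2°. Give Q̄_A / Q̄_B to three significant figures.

Q̄_A / Q̄_B ≈ 0.676

— Configuration A (φ=-32.9°):
cos H₀ = −tan(-32.9°) tan(+23.100°) = 0.2759, H₀ = 1.2912 rad.
Bracket: H₀ sin φ sin δ + cos φ cos δ sin H₀ = 1.2912×-0.54317×0.39234 + 0.83962×0.91982×0.96118 = -0.275164 + 0.742319 = 0.467155.
Q̄ = (S₀/π) × [bracket] = (589/π) × 0.467155 = 87.584 W/m².
— Configuration B (φ=-40.0°):
cos H₀ = −tan(-40.0°) tan(+4.200°) = 0.0616, H₀ = 1.5091 rad.
Bracket: H₀ sin φ sin δ + cos φ cos δ sin H₀ = 1.5091×-0.64279×0.07324 + 0.76604×0.99731×0.99810 = -0.071045 + 0.762528 = 0.691483.
Q̄ = (S₀/π) × [bracket] = (589/π) × 0.691483 = 129.64 W/m².
Ratio Q̄_A / Q̄_B = 87.584 / 129.64 = 0.6756.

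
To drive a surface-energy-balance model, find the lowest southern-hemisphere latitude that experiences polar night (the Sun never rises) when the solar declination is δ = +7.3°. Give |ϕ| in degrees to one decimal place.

|ϕ| = 82.7°

Polar night requires cos h₀ = −tan ϕ tan δ ≥ 1, i.e. tan ϕ tan δ ≤ −1.
The boundary is |tan ϕ| · |tan δ| = 1, so |ϕ| = 90° − |δ| = 90° − 7.3° = 82.7° in the southern hemisphere.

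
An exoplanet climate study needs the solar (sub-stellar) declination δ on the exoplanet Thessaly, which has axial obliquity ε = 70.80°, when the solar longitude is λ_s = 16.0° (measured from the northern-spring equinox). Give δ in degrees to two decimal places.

sin δ = sin ε · sin λ_s = sin 70.80° × sin 16.0° = 0.260305.
δ = arcsin(0.260305) = +15.09°.

δ = +15.09°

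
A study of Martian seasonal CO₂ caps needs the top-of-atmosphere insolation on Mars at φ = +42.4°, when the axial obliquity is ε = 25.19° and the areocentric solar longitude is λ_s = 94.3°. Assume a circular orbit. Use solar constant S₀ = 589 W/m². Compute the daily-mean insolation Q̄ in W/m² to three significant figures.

sin δ = sin 25.19° × sin 94.3° = 0.42442, so δ = +25.114°.
cos H₀ = −tan(+42.4°) tan(+25.114°) = -0.4280, H₀ = 2.0131 rad.
Bracket: H₀ sin φ sin δ + cos φ cos δ sin H₀ = 2.0131×0.67430×0.42442 + 0.73846×0.90546×0.90377 = 0.576122 + 0.604302 = 1.180424.
Q̄ = (S₀/π) × [bracket] = (589/π) × 1.180424 = 221.3 W/m².

Q̄ ≈ 221 W/m²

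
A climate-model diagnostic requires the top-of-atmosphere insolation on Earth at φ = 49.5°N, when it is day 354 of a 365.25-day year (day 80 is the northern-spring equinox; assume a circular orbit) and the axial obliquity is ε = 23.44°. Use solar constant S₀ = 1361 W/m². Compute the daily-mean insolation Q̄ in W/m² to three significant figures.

Q̄ ≈ 86.3 W/m²

Solar longitude: λ_s = 360° × (354 − 80)/365.25 = 270.062°.
sin δ = sin 23.44° × sin 270.062° = -0.39779, so δ = -23.440°.
cos H₀ = −tan(+49.5°) tan(-23.440°) = 0.5076, H₀ = 1.0384 rad.
Bracket: H₀ sin φ sin δ + cos φ cos δ sin H₀ = 1.0384×0.76041×-0.39779 + 0.64945×0.91748×0.86157 = -0.314099 + 0.513373 = 0.199274.
Q̄ = (S₀/π) × [bracket] = (1361/π) × 0.199274 = 86.33 W/m².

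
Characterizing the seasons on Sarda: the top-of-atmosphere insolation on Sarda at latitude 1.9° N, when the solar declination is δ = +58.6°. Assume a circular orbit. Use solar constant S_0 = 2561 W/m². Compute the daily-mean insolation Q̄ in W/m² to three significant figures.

Q̄ ≈ 461 W/m²

cos h₀ = −tan(+1.9°) tan(+58.600°) = -0.0543, h₀ = 1.6252 rad.
Bracket: h₀ sin ϕ sin δ + cos ϕ cos δ sin h₀ = 1.6252×0.03316×0.85355 + 0.99945×0.52101×0.99852 = 0.045999 + 0.519953 = 0.565952.
Q̄ = (S_0/π) × [bracket] = (2561/π) × 0.565952 = 461.4 W/m².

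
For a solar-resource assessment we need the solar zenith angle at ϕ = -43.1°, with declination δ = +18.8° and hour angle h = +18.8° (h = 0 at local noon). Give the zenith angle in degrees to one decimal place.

cos θ_z = sin ϕ sin δ + cos ϕ cos δ cos h = -0.220196 + 0.654331 = 0.434135.
θ_z = arccos(0.434135) = 64.3°.

θ_z = 64.3°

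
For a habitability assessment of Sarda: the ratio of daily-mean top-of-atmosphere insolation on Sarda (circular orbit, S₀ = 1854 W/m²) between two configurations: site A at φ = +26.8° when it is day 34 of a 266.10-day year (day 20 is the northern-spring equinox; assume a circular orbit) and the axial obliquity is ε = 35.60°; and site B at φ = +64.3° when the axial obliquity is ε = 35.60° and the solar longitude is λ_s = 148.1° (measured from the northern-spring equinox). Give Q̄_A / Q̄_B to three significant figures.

Q̄_A / Q̄_B ≈ 1.07

— Configuration A (φ=+26.8°):
Solar longitude: λ_s = 360° × (34 − 20)/266.10 = 18.940°.
sin δ = sin 35.60° × sin 18.940° = 0.18895, so δ = +10.891°.
cos H₀ = −tan(+26.8°) tan(+10.891°) = -0.0972, H₀ = 1.6681 rad.
Bracket: H₀ sin φ sin δ + cos φ cos δ sin H₀ = 1.6681×0.45088×0.18895 + 0.89259×0.98199×0.99527 = 0.142112 + 0.872369 = 1.014481.
Q̄ = (S₀/π) × [bracket] = (1854/π) × 1.014481 = 598.69 W/m².
— Configuration B (φ=+64.3°):
Solar declination: sin δ = sin ε · sin λ_s = sin 35.60° × sin 148.1° = 0.30762, so δ = +17.916°.
cos H₀ = −tan(+64.3°) tan(+17.916°) = -0.6718, H₀ = 2.3074 rad.
Bracket: H₀ sin φ sin δ + cos φ cos δ sin H₀ = 2.3074×0.90108×0.30762 + 0.43366×0.95151×0.74078 = 0.639589 + 0.305669 = 0.945258.
Q̄ = (S₀/π) × [bracket] = (1854/π) × 0.945258 = 557.84 W/m².
Ratio Q̄_A / Q̄_B = 598.69 / 557.84 = 1.073.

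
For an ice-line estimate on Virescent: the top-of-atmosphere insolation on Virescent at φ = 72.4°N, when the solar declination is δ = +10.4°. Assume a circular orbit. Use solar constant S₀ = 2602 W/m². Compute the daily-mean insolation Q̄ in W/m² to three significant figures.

cos H₀ = −tan(+72.4°) tan(+10.400°) = -0.5786, H₀ = 2.1878 rad.
Bracket: H₀ sin φ sin δ + cos φ cos δ sin H₀ = 2.1878×0.95319×0.18052 + 0.30237×0.98357×0.81563 = 0.376454 + 0.242570 = 0.619024.
Q̄ = (S₀/π) × [bracket] = (2602/π) × 0.619024 = 512.7 W/m².

Q̄ ≈ 513 W/m²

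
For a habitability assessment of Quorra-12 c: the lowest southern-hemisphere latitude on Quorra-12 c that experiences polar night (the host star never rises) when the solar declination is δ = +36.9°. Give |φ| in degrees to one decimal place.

Polar night requires cos H₀ = −tan φ tan δ ≥ 1, i.e. tan φ tan δ ≤ −1.
The boundary is |tan φ| · |tan δ| = 1, so |φ| = 90° − |δ| = 90° − 36.9° = 53.1° in the southern hemisphere.

|φ| = 53.1°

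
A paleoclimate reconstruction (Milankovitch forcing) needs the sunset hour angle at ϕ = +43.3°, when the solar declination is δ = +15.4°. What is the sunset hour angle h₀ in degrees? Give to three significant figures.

cos h₀ = −tan ϕ · tan δ = −tan(+43.3°) × tan(+15.400°) = -0.2596, so h₀ = 1.8334 rad = 105.04°.

h₀ = 105°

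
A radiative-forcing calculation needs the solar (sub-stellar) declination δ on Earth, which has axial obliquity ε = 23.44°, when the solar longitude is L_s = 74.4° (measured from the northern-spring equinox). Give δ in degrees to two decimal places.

δ = +22.53°

sin δ = sin ε · sin L_s = sin 23.44° × sin 74.4° = 0.383135.
δ = arcsin(0.383135) = +22.53°.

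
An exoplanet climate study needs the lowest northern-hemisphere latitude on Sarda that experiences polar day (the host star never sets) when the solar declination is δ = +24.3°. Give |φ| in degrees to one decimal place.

|φ| = 65.7°

Polar day requires cos H₀ = −tan φ tan δ ≤ −1, i.e. tan φ tan δ ≥ 1.
The boundary is |tan φ| · |tan δ| = 1, so |φ| = 90° − |δ| = 90° − 24.3° = 65.7° in the northern hemisphere.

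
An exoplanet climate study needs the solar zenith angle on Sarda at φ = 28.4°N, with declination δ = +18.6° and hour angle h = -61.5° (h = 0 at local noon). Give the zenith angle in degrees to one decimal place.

θ_z = 56.7°

cos θ_z = sin φ sin δ + cos φ cos δ cos h = 0.151705 + 0.397809 = 0.549514.
θ_z = arccos(0.549514) = 56.7°.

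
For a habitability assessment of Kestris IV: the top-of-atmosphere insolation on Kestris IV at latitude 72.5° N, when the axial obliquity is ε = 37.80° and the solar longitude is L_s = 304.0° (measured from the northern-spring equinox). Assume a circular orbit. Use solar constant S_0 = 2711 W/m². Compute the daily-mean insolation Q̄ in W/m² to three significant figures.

Q̄ ≈ 0.00 W/m²

Solar declination: sin δ = sin ε · sin L_s = sin 37.80° × sin 304.0° = -0.50812, so δ = -30.539°.
cos h₀ = −tan(+72.5°) tan(-30.539°) = 1.8711 ≥ 1 ⇒ polar night, h₀ = 0 and Q̄ = 0.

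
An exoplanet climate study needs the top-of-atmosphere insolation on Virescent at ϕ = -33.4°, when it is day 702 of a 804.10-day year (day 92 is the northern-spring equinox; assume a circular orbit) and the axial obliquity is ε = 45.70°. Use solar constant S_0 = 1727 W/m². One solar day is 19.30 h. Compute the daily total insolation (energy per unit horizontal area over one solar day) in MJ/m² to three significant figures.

Solar longitude: L_s = 360° × (702 − 92)/804.10 = 273.100°.
sin δ = sin 45.70° × sin 273.100° = -0.71465, so δ = -45.614°.
cos h₀ = −tan(-33.4°) tan(-45.614°) = -0.6737, h₀ = 2.3100 rad.
Bracket: h₀ sin ϕ sin δ + cos ϕ cos δ sin h₀ = 2.3100×-0.55048×-0.71465 + 0.83485×0.69949×0.73903 = 0.908755 + 0.431571 = 1.340326.
Q̄ = (S_0/π) × [bracket] = (1727/π) × 1.340326 = 736.81 W/m².
Daily total = Q̄ × 19.30 h × 3600 s/h = 736.81 × 19.30 × 3600 / 10⁶ = 51.19 MJ/m².

51.2 MJ/m²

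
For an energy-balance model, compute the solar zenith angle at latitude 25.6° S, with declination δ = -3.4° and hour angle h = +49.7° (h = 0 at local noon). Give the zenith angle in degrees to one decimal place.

cos θ_z = sin φ sin δ + cos φ cos δ cos h = 0.025625 + 0.582269 = 0.607894.
θ_z = arccos(0.607894) = 52.6°.

θ_z = 52.6°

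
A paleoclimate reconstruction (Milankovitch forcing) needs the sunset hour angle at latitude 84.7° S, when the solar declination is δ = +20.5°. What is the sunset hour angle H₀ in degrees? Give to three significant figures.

H₀ = 0.00°

cos H₀ = −tan φ · tan δ = 4.0304 ≥ 1, so the Sun never rises (polar night) and H₀ = 0.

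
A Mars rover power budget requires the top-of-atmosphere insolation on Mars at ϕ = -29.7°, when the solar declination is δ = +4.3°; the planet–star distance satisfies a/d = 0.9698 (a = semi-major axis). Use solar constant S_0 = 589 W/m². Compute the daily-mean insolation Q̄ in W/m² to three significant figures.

cos h₀ = −tan(-29.7°) tan(+4.300°) = 0.0429, h₀ = 1.5279 rad.
Bracket: h₀ sin ϕ sin δ + cos ϕ cos δ sin h₀ = 1.5279×-0.49546×0.07498 + 0.86863×0.99719×0.99908 = -0.056761 + 0.865392 = 0.808631.
Inverse-square distance factor (a/d)² = 0.9698² = 0.940512.
Q̄ = (S_0/π) × 0.940512 × [bracket] = (589/π) × 0.940512 × 0.808631 = 142.6 W/m².

Q̄ ≈ 143 W/m²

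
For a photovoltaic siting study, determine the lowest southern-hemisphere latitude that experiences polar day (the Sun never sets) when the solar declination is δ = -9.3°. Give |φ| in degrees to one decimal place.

Polar day requires cos H₀ = −tan φ tan δ ≤ −1, i.e. tan φ tan δ ≥ 1.
The boundary is |tan φ| · |tan δ| = 1, so |φ| = 90° − |δ| = 90° − 9.3° = 80.7° in the southern hemisphere.

|φ| = 80.7°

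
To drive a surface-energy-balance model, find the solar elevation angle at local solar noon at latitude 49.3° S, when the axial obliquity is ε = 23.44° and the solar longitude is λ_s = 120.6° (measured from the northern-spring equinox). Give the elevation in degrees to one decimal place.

20.7°

Solar declination: sin δ = sin ε · sin λ_s = sin 23.44° × sin 120.6° = 0.34239, so δ = +20.023°.
At local noon the hour angle is zero, so the zenith angle equals |φ − δ| = |-49.3° − (+20.023°)| = 69.323°.
Elevation = 90° − 69.323° = 20.7°.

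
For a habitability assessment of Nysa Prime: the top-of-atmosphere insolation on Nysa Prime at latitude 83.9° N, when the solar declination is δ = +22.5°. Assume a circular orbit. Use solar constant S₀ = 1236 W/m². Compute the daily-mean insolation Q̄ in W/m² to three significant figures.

Q̄ ≈ 470 W/m²

cos H₀ = −tan(+83.9°) tan(+22.500°) = -3.8759 ≤ −1 ⇒ polar day, H₀ = π.
Bracket: H₀ sin φ sin δ + cos φ cos δ sin H₀ = 3.1416×0.99434×0.38268 + 0.10626×0.92388×0.00000 = 1.195423 + 0.000000 = 1.195423.
Q̄ = (S₀/π) × [bracket] = (1236/π) × 1.195423 = 470.3 W/m².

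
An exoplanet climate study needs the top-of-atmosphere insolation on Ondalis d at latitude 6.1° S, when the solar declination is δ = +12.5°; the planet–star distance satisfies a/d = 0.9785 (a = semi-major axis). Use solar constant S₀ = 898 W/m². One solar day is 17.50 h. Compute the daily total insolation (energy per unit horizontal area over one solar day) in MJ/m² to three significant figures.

16.1 MJ/m²

cos H₀ = −tan(-6.1°) tan(+12.500°) = 0.0237, H₀ = 1.5471 rad.
Bracket: H₀ sin φ sin δ + cos φ cos δ sin H₀ = 1.5471×-0.10626×0.21644 + 0.99434×0.97630×0.99972 = -0.035582 + 0.970502 = 0.934920.
Inverse-square distance factor (a/d)² = 0.9785² = 0.957462.
Q̄ = (S₀/π) × 0.957462 × [bracket] = (898/π) × 0.957462 × 0.934920 = 255.87 W/m².
Daily total = Q̄ × 17.50 h × 3600 s/h = 255.87 × 17.50 × 3600 / 10⁶ = 16.12 MJ/m².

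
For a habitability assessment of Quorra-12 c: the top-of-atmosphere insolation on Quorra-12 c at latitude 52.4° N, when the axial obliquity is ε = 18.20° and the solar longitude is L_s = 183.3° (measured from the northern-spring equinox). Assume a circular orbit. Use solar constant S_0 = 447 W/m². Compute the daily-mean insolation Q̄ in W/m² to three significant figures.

Solar declination: sin δ = sin ε · sin L_s = sin 18.20° × sin 183.3° = -0.01798, so δ = -1.030°.
cos h₀ = −tan(+52.4°) tan(-1.030°) = 0.0234, h₀ = 1.5474 rad.
Bracket: h₀ sin ϕ sin δ + cos ϕ cos δ sin h₀ = 1.5474×0.79229×-0.01798 + 0.61015×0.99984×0.99973 = -0.022043 + 0.609888 = 0.587845.
Q̄ = (S_0/π) × [bracket] = (447/π) × 0.587845 = 83.64 W/m².

Q̄ ≈ 83.6 W/m²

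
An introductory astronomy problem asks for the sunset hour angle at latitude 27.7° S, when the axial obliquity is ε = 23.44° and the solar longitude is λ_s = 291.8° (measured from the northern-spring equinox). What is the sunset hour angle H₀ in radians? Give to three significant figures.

H₀ = 1.78 rad

Solar declination: sin δ = sin ε · sin λ_s = sin 23.44° × sin 291.8° = -0.36934, so δ = -21.675°.
cos H₀ = −tan φ · tan δ = −tan(-27.7°) × tan(-21.675°) = -0.2087, so H₀ = 1.7810 rad = 102.04°.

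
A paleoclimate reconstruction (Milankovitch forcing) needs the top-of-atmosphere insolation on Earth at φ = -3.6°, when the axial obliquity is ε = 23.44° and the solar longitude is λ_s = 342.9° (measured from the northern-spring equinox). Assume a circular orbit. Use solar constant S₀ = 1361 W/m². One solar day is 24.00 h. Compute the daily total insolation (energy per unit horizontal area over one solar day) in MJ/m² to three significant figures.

37.5 MJ/m²

Solar declination: sin δ = sin ε · sin λ_s = sin 23.44° × sin 342.9° = -0.11697, so δ = -6.717°.
cos H₀ = −tan(-3.6°) tan(-6.717°) = -0.0074, H₀ = 1.5782 rad.
Bracket: H₀ sin φ sin δ + cos φ cos δ sin H₀ = 1.5782×-0.06279×-0.11697 + 0.99803×0.99314×0.99997 = 0.011591 + 0.991154 = 1.002745.
Q̄ = (S₀/π) × [bracket] = (1361/π) × 1.002745 = 434.41 W/m².
Daily total = Q̄ × 24.00 h × 3600 s/h = 434.41 × 24.00 × 3600 / 10⁶ = 37.53 MJ/m².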